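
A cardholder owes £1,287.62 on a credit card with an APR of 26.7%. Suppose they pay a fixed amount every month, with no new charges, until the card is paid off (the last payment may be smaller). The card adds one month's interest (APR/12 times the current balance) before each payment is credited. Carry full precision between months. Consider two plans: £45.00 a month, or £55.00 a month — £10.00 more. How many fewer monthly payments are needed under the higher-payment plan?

13 fewer payments

Monthly rate r = 26.7%/12 = 2.225% = 0.02225.
At £45.00/mo: n = ⌈−ln(1 − rB₀/P)/ln(1+r)⌉ = 47 payments (last £0.26); total interest = total paid − £1,287.62 = £782.64.
At £55.00/mo: 34 payments (last £24.26); total interest £551.64.
Payments saved = 47 − 34 = 13.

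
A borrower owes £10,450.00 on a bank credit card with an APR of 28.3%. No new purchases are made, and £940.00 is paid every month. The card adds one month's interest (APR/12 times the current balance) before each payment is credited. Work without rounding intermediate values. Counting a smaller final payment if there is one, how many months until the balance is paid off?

Monthly rate r = 28.3%/12 = 2.35833% = 0.0235833.
Recurrence: B ← B·(1+r) − £940.00.
Month 1: interest £246.45; balance after payment £9,756.45.
Month 2: interest £230.09; balance after payment £9,046.54.
Closed form: n = −ln(1 − rB₀/P)/ln(1+r) = −ln(0.73782)/ln(1.02358) ≈ 13.044, so the balance reaches zero during payment 14.

14 payments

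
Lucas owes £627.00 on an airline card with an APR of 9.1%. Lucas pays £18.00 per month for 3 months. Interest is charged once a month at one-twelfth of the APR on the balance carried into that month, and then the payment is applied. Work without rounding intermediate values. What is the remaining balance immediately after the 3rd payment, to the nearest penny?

£586.96

Monthly rate r = 9.1%/12 = 0.758333% = 0.00758333.
Each month: B ← B·(1+r) − £18.00.
Month 1: interest £4.75; balance after payment £613.75.
Month 2: interest £4.65; balance after payment £600.41.
Month 3: interest £4.55; balance after payment £586.96.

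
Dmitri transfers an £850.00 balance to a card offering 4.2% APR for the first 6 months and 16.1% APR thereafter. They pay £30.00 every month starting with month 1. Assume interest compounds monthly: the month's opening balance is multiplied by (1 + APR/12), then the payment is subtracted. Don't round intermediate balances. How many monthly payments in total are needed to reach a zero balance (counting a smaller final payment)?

Promo months 1–6 at r₀ = 4.2%/12 = 0.0035; months 7+ at r₁ = 16.1%/12 = 0.0134167.
After month 6: iterate B ← B·(1+r₀) − £30.00 for 6 months → £686.42.
Then at r₁ with £30.00/mo: n₂ = −ln(1 − r₁·B/P)/ln(1+r₁) ≈ 27.51 → 28 more payments.

34 payments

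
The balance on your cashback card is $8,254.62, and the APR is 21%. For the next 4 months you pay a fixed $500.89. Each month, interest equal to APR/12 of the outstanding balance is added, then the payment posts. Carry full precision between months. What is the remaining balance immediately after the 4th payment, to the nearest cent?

$6,791.02

Monthly rate r = 21%/12 = 1.75% = 0.0175.
Each month: B ← B·(1+r) − $500.89.
Month 1: interest $144.46; balance after payment $7,898.19.
Month 2: interest $138.22; balance after payment $7,535.51.
Month 3: interest $131.87; balance after payment $7,166.50.
Month 4: interest $125.41; balance after payment $6,791.02.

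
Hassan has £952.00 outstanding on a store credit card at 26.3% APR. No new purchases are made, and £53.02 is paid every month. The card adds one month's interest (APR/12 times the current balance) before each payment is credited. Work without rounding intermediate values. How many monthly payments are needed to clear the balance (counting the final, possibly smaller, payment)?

24 months

Monthly rate r = 26.3%/12 = 2.19167% = 0.0219167.
Recurrence: B ← B·(1+r) − £53.02.
Month 1: interest £20.86; balance after payment £919.84.
Month 2: interest £20.16; balance after payment £886.98.
Closed form: n = −ln(1 − rB₀/P)/ln(1+r) = −ln(0.60648)/ln(1.02192) ≈ 23.067, so the balance reaches zero during payment 24.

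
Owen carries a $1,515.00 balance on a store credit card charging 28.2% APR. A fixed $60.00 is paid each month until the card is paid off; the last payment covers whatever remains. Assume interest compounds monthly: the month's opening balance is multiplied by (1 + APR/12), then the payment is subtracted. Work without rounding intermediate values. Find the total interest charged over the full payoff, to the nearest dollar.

Monthly rate r = 28.2%/12 = 2.35% = 0.0235.
Payoff takes n = ⌈−ln(1 − rB₀/P)/ln(1+r)⌉ = ⌈38.740⌉ = 39 payments; the last is $44.55.
Total paid = 38·$60.00 + $44.55 = $2,324.55.
Total interest = total paid − principal = $2,324.55 − $1,515.00 = $809.55.

$810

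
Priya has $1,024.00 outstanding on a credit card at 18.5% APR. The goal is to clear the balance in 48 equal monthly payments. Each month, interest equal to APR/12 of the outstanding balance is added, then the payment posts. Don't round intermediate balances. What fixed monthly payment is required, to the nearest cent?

$30.35

Monthly rate r = 18.5%/12 = 1.54167% = 0.0154167.
Level-payment amortization: P = B₀·r / (1 − (1+r)^(−n)) = 1024.00·0.0154167 / (1 − 1.01542^(−48)).
Denominator 1 − (1+r)^(−48) = 0.52018458.
P = 15.7867 / 0.52018458 ≈ 30.35.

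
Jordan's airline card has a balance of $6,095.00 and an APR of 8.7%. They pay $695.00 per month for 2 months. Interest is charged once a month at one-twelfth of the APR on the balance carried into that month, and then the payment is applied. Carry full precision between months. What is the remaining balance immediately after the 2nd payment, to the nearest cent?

Monthly rate r = 8.7%/12 = 0.725% = 0.00725.
Each month: B ← B·(1+r) − $695.00.
Month 1: interest $44.19; balance after payment $5,444.19.
Month 2: interest $39.47; balance after payment $4,788.66.

$4,788.66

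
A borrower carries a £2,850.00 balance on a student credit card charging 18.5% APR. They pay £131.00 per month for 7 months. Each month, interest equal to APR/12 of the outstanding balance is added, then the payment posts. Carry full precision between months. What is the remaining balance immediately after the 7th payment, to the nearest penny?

Monthly rate r = 18.5%/12 = 1.54167% = 0.0154167.
Each month: B ← B·(1+r) − £131.00.
Month 1: interest £43.94; balance after payment £2,762.94.
Month 2: interest £42.60; balance after payment £2,674.53.
Month 3: interest £41.23; balance after payment £2,584.77.
Month 4: interest £39.85; balance after payment £2,493.61.
Month 5: interest £38.44; balance after payment £2,401.06.
Month 6: interest £37.02; balance after payment £2,307.07.
Month 7: interest £35.57; balance after payment £2,211.64.

£2,211.64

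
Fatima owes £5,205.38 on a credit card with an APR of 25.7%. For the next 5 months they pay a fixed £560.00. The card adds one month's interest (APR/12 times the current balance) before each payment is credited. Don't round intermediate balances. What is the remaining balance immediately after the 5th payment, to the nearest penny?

£2,864.65

Monthly rate r = 25.7%/12 = 2.14167% = 0.0214167.
Each month: B ← B·(1+r) − £560.00.
Month 1: interest £111.48; balance after payment £4,756.86.
Month 2: interest £101.88; balance after payment £4,298.74.
Month 3: interest £92.06; balance after payment £3,830.80.
Month 4: interest £82.04; balance after payment £3,352.85.
Month 5: interest £71.81; balance after payment £2,864.65.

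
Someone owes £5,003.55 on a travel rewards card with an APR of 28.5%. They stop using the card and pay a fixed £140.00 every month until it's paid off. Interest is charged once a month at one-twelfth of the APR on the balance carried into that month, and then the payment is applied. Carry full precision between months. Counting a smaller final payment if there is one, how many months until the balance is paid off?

81 payments

Monthly rate r = 28.5%/12 = 2.375% = 0.02375.
Recurrence: B ← B·(1+r) − £140.00.
Month 1: interest £118.83; balance after payment £4,982.38.
Month 2: interest £118.33; balance after payment £4,960.72.
Closed form: n = −ln(1 − rB₀/P)/ln(1+r) = −ln(0.15118)/ln(1.02375) ≈ 80.489, so the balance reaches zero during payment 81.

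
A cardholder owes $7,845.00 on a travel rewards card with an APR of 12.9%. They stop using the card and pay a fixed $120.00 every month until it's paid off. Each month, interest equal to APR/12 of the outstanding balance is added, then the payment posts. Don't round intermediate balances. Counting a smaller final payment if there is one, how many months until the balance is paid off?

Monthly rate r = 12.9%/12 = 1.075% = 0.01075.
Recurrence: B ← B·(1+r) − $120.00.
Month 1: interest $84.33; balance after payment $7,809.33.
Month 2: interest $83.95; balance after payment $7,773.28.
Closed form: n = −ln(1 − rB₀/P)/ln(1+r) = −ln(0.29722)/ln(1.01075) ≈ 113.469, so the balance reaches zero during payment 114.

114 payments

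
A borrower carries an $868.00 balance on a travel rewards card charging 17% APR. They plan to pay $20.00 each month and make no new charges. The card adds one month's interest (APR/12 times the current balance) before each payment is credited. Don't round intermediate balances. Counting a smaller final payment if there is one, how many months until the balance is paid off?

Monthly rate r = 17%/12 = 1.41667% = 0.0141667.
Recurrence: B ← B·(1+r) − $20.00.
Month 1: interest $12.30; balance after payment $860.30.
Month 2: interest $12.19; balance after payment $852.48.
Closed form: n = −ln(1 − rB₀/P)/ln(1+r) = −ln(0.38517)/ln(1.01417) ≈ 67.823, so the balance reaches zero during payment 68.

68 months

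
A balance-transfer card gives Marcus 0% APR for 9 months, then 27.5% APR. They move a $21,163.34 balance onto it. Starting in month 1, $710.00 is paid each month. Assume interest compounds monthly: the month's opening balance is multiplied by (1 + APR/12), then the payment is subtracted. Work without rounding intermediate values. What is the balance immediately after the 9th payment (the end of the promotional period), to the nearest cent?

$14,773.34

Promo months 1–9 at r₀ = 0%/12 = 0; months 10+ at r₁ = 27.5%/12 = 0.0229167.
After month 9 (no interest yet): B = $21,163.34 − 9·$710.00 = $14,773.34.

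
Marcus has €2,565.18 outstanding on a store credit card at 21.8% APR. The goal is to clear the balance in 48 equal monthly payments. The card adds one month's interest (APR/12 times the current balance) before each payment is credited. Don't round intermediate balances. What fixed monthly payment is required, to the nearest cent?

€80.54

Monthly rate r = 21.8%/12 = 1.81667% = 0.0181667.
Level-payment amortization: P = B₀·r / (1 − (1+r)^(−n)) = 2565.18·0.0181667 / (1 − 1.01817^(−48)).
Denominator 1 − (1+r)^(−48) = 0.578600504.
P = 46.6008 / 0.578600504 ≈ 80.54.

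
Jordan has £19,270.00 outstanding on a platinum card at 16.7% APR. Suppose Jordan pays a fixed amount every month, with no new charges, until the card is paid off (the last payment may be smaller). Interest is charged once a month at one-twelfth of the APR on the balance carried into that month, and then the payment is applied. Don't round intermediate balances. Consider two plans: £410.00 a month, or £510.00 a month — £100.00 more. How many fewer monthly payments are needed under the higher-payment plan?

23 fewer payments

Monthly rate r = 16.7%/12 = 1.39167% = 0.0139167.
At £410.00/mo: n = ⌈−ln(1 − rB₀/P)/ln(1+r)⌉ = 77 payments (last £332.18); total interest = total paid − £19,270.00 = £12,222.18.
At £510.00/mo: 54 payments (last £505.39); total interest £8,265.39.
Payments saved = 77 − 54 = 23.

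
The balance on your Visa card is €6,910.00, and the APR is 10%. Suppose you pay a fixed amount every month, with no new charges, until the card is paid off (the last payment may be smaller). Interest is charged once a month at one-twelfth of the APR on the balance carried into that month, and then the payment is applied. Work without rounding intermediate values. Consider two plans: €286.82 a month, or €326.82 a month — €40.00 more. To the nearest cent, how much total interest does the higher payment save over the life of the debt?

€112.06

Monthly rate r = 10%/12 = 0.833333% = 0.00833333.
At €286.82/mo: n = ⌈−ln(1 − rB₀/P)/ln(1+r)⌉ = 28 payments (last €1.12); total interest = total paid − €6,910.00 = €835.26.
At €326.82/mo: 24 payments (last €116.34); total interest €723.20.
Interest saved = €835.26 − €723.20 = €112.06.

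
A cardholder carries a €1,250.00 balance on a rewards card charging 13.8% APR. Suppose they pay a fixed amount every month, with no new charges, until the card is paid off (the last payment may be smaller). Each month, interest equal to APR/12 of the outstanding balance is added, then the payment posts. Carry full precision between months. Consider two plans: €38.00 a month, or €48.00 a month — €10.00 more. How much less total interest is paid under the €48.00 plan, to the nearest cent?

Monthly rate r = 13.8%/12 = 1.15% = 0.0115.
At €38.00/mo: n = ⌈−ln(1 − rB₀/P)/ln(1+r)⌉ = 42 payments (last €21.56); total interest = total paid − €1,250.00 = €329.56.
At €48.00/mo: 32 payments (last €6.18); total interest €244.18.
Interest saved = €329.56 − €244.18 = €85.38.

€85.38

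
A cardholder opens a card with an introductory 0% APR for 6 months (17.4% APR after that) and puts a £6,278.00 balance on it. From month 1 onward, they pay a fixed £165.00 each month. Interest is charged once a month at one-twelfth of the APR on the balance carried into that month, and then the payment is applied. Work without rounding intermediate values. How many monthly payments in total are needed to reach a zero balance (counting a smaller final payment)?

50 payments

Promo months 1–6 at r₀ = 0%/12 = 0; months 7+ at r₁ = 17.4%/12 = 0.0145.
After month 6 (no interest yet): B = £6,278.00 − 6·£165.00 = £5,288.00.
Then at r₁ with £165.00/mo: n₂ = −ln(1 − r₁·B/P)/ln(1+r₁) ≈ 43.41 → 44 more payments.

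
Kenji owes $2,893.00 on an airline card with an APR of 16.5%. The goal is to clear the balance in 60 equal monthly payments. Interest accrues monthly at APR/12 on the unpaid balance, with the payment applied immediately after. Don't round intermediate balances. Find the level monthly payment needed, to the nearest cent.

Monthly rate r = 16.5%/12 = 1.375% = 0.01375.
Level-payment amortization: P = B₀·r / (1 − (1+r)^(−n)) = 2893.00·0.01375 / (1 − 1.01375^(−60)).
Denominator 1 − (1+r)^(−60) = 0.559295011.
P = 39.7788 / 0.559295011 ≈ 71.12.

$71.12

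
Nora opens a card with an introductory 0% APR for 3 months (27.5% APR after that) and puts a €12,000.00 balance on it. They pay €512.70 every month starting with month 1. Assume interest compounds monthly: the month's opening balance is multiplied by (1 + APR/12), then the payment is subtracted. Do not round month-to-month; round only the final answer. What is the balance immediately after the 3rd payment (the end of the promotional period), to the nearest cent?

€10,461.90

Promo months 1–3 at r₀ = 0%/12 = 0; months 4+ at r₁ = 27.5%/12 = 0.0229167.
After month 3 (no interest yet): B = €12,000.00 − 3·€512.70 = €10,461.90.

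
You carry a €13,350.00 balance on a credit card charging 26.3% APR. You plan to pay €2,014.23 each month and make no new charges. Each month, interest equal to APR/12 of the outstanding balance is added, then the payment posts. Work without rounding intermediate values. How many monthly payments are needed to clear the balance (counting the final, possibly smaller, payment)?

8 months

Monthly rate r = 26.3%/12 = 2.19167% = 0.0219167.
Recurrence: B ← B·(1+r) − €2,014.23.
Month 1: interest €292.59; balance after payment €11,628.36.
Month 2: interest €254.85; balance after payment €9,868.98.
Closed form: n = −ln(1 − rB₀/P)/ln(1+r) = −ln(0.85474)/ln(1.02192) ≈ 7.240, so the balance reaches zero during payment 8.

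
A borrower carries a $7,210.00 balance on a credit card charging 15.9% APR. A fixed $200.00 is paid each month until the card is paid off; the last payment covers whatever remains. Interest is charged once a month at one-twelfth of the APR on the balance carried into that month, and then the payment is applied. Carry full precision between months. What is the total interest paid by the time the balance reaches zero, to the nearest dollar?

$2,658

Monthly rate r = 15.9%/12 = 1.325% = 0.01325.
Payoff takes n = ⌈−ln(1 − rB₀/P)/ln(1+r)⌉ = ⌈49.338⌉ = 50 payments; the last is $67.98.
Total paid = 49·$200.00 + $67.98 = $9,867.98.
Total interest = total paid − principal = $9,867.98 − $7,210.00 = $2,657.98.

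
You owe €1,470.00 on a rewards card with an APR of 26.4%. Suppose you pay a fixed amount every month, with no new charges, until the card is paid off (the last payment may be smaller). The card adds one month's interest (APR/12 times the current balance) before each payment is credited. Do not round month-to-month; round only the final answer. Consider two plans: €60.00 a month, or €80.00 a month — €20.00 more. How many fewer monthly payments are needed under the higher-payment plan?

Monthly rate r = 26.4%/12 = 2.2% = 0.022.
At €60.00/mo: n = ⌈−ln(1 − rB₀/P)/ln(1+r)⌉ = 36 payments (last €35.19); total interest = total paid − €1,470.00 = €665.19.
At €80.00/mo: 24 payments (last €64.18); total interest €434.18.
Payments saved = 36 − 24 = 12.

12 fewer payments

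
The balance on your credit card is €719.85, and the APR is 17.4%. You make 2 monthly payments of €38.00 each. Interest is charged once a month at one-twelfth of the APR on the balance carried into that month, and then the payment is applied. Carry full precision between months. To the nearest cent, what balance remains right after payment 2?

Monthly rate r = 17.4%/12 = 1.45% = 0.0145.
Each month: B ← B·(1+r) − €38.00.
Month 1: interest €10.44; balance after payment €692.29.
Month 2: interest €10.04; balance after payment €664.33.

€664.33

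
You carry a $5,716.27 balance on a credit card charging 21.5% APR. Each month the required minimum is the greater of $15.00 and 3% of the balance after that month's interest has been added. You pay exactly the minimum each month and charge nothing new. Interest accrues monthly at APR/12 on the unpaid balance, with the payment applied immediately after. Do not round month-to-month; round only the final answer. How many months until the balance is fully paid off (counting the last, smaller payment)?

243 months

Monthly rate r = 21.5%/12 = 1.79167% = 0.0179167.
While 3% of the post-interest balance exceeds $15.00, each month B ← (B·(1+r))·(1 − 0.03), i.e. B shrinks by the factor (1+r)·0.97 = 0.98738.
This holds for months 1–194. Entering month 195 the balance is $486.41; 3% of the post-interest balance is now below $15.00, so the flat $15.00 minimum applies from here.
From month 195 a fixed $15.00 at rate r clears $486.41 in 49 more payments. Total: 194 + 49 = 243 months.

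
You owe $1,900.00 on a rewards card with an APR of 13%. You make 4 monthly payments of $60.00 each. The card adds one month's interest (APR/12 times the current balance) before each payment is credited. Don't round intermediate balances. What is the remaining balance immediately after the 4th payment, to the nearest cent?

$1,739.75

Monthly rate r = 13%/12 = 1.08333% = 0.0108333.
Each month: B ← B·(1+r) − $60.00.
Month 1: interest $20.58; balance after payment $1,860.58.
Month 2: interest $20.16; balance after payment $1,820.74.
Month 3: interest $19.72; balance after payment $1,780.46.
Month 4: interest $19.29; balance after payment $1,739.75.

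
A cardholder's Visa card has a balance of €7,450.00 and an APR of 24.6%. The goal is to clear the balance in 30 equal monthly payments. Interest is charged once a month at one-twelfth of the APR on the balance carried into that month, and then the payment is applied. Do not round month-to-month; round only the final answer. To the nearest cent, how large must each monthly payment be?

Monthly rate r = 24.6%/12 = 2.05% = 0.0205.
Level-payment amortization: P = B₀·r / (1 − (1+r)^(−n)) = 7450.00·0.0205 / (1 − 1.0205^(−30)).
Denominator 1 − (1+r)^(−30) = 0.455986436.
P = 152.725 / 0.455986436 ≈ 334.93.

€334.93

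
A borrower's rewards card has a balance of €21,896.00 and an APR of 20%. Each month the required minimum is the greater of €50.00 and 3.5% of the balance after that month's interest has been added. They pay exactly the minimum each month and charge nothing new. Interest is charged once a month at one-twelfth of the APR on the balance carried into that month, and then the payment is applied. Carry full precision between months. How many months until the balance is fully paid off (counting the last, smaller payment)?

Monthly rate r = 20%/12 = 1.66667% = 0.0166667.
While 3.5% of the post-interest balance exceeds €50.00, each month B ← (B·(1+r))·(1 − 0.035), i.e. B shrinks by the factor (1+r)·0.965 = 0.98108.
This holds for months 1–144. Entering month 145 the balance is €1,399.63; 3.5% of the post-interest balance is now below €50.00, so the flat €50.00 minimum applies from here.
From month 145 a fixed €50.00 at rate r clears €1,399.63 in 39 more payments. Total: 144 + 39 = 183 months.

183 months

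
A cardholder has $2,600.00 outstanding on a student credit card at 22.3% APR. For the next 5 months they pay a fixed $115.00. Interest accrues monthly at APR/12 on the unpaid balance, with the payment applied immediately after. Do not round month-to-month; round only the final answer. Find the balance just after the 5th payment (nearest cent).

$2,253.96

Monthly rate r = 22.3%/12 = 1.85833% = 0.0185833.
Each month: B ← B·(1+r) − $115.00.
Month 1: interest $48.32; balance after payment $2,533.32.
Month 2: interest $47.08; balance after payment $2,465.39.
Month 3: interest $45.82; balance after payment $2,396.21.
Month 4: interest $44.53; balance after payment $2,325.74.
Month 5: interest $43.22; balance after payment $2,253.96.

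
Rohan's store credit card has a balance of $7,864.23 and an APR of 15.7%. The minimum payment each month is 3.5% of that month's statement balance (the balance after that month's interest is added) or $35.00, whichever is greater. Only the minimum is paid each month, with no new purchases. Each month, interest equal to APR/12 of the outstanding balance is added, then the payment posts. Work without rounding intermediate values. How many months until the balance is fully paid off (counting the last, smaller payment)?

Monthly rate r = 15.7%/12 = 1.30833% = 0.0130833.
While 3.5% of the post-interest balance exceeds $35.00, each month B ← (B·(1+r))·(1 − 0.035), i.e. B shrinks by the factor (1+r)·0.965 = 0.97763.
This holds for months 1–92. Entering month 93 the balance is $980.67; 3.5% of the post-interest balance is now below $35.00, so the flat $35.00 minimum applies from here.
From month 93 a fixed $35.00 at rate r clears $980.67 in 36 more payments. Total: 92 + 36 = 128 months.

128 months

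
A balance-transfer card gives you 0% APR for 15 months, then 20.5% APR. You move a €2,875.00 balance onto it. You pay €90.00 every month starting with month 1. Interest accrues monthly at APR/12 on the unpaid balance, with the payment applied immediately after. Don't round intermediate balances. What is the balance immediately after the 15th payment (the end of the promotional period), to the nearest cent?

€1,525.00

Promo months 1–15 at r₀ = 0%/12 = 0; months 16+ at r₁ = 20.5%/12 = 0.0170833.
After month 15 (no interest yet): B = €2,875.00 − 15·€90.00 = €1,525.00.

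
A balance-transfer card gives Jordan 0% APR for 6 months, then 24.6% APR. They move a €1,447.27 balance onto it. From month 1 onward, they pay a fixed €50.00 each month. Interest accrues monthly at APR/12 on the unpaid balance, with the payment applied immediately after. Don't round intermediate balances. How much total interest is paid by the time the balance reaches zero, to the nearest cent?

€418.91

Promo months 1–6 at r₀ = 0%/12 = 0; months 7+ at r₁ = 24.6%/12 = 0.0205.
After month 6 (no interest yet): B = €1,447.27 − 6·€50.00 = €1,147.27.
Then at r₁ with €50.00/mo: n₂ = −ln(1 − r₁·B/P)/ln(1+r₁) ≈ 31.32 → 32 more payments.
Total paid = 37·€50.00 + €16.18 = €1,866.18; interest = €1,866.18 − €1,447.27 = €418.91.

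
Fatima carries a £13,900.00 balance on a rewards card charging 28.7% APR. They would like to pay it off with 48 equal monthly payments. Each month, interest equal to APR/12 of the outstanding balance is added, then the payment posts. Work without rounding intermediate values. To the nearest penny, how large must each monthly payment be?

£490.03

Monthly rate r = 28.7%/12 = 2.39167% = 0.0239167.
Level-payment amortization: P = B₀·r / (1 − (1+r)^(−n)) = 13900.00·0.0239167 / (1 − 1.02392^(−48)).
Denominator 1 − (1+r)^(−48) = 0.678412905.
P = 332.442 / 0.678412905 ≈ 490.03.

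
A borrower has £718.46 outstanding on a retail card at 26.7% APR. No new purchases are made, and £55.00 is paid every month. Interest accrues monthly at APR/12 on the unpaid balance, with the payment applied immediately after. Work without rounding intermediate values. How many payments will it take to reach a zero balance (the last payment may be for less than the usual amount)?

16 payments

Monthly rate r = 26.7%/12 = 2.225% = 0.02225.
Recurrence: B ← B·(1+r) − £55.00.
Month 1: interest £15.99; balance after payment £679.45.
Month 2: interest £15.12; balance after payment £639.56.
Closed form: n = −ln(1 − rB₀/P)/ln(1+r) = −ln(0.70935)/ln(1.02225) ≈ 15.605, so the balance reaches zero during payment 16.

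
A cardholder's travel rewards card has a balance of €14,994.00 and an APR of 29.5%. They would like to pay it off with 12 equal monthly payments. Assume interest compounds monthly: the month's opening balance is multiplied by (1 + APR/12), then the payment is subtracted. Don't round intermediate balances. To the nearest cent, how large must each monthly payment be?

Monthly rate r = 29.5%/12 = 2.45833% = 0.0245833.
Level-payment amortization: P = B₀·r / (1 − (1+r)^(−n)) = 14994.00·0.0245833 / (1 − 1.02458^(−12)).
Denominator 1 − (1+r)^(−12) = 0.252807411.
P = 368.602 / 0.252807411 ≈ 1458.04.

€1,458.04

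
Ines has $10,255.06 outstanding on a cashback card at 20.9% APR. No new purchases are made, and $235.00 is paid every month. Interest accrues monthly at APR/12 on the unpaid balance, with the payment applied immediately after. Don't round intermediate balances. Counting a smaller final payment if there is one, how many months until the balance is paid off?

Monthly rate r = 20.9%/12 = 1.74167% = 0.0174167.
Recurrence: B ← B·(1+r) − $235.00.
Month 1: interest $178.61; balance after payment $10,198.67.
Month 2: interest $177.63; balance after payment $10,141.30.
Closed form: n = −ln(1 − rB₀/P)/ln(1+r) = −ln(0.23996)/ln(1.01742) ≈ 82.660, so the balance reaches zero during payment 83.

83 months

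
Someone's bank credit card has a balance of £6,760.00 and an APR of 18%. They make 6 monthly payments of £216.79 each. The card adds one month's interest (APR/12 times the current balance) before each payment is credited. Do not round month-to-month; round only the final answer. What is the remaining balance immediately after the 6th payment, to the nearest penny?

£6,041.17

Monthly rate r = 18%/12 = 1.5% = 0.015.
Each month: B ← B·(1+r) − £216.79.
Month 1: interest £101.40; balance after payment £6,644.61.
Month 2: interest £99.67; balance after payment £6,527.49.
Month 3: interest £97.91; balance after payment £6,408.61.
Month 4: interest £96.13; balance after payment £6,287.95.
Month 5: interest £94.32; balance after payment £6,165.48.
Month 6: interest £92.48; balance after payment £6,041.17.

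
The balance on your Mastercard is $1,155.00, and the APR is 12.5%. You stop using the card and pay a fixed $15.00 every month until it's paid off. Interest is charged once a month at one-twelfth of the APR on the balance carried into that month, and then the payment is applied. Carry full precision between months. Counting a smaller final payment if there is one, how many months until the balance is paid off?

Monthly rate r = 12.5%/12 = 1.04167% = 0.0104167.
Recurrence: B ← B·(1+r) − $15.00.
Month 1: interest $12.03; balance after payment $1,152.03.
Month 2: interest $12.00; balance after payment $1,149.03.
Closed form: n = −ln(1 − rB₀/P)/ln(1+r) = −ln(0.19792)/ln(1.01042) ≈ 156.320, so the balance reaches zero during payment 157.

157 payments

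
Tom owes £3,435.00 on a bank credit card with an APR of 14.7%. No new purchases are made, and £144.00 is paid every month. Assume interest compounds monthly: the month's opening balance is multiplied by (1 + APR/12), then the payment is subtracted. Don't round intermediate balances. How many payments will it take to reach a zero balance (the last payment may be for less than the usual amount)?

29 months

Monthly rate r = 14.7%/12 = 1.225% = 0.01225.
Recurrence: B ← B·(1+r) − £144.00.
Month 1: interest £42.08; balance after payment £3,333.08.
Month 2: interest £40.83; balance after payment £3,229.91.
Closed form: n = −ln(1 − rB₀/P)/ln(1+r) = −ln(0.70779)/ln(1.01225) ≈ 28.386, so the balance reaches zero during payment 29.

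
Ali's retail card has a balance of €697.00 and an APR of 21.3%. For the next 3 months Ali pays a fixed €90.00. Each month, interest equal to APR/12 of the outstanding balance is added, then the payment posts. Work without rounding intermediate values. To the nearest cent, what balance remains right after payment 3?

Monthly rate r = 21.3%/12 = 1.775% = 0.01775.
Each month: B ← B·(1+r) − €90.00.
Month 1: interest €12.37; balance after payment €619.37.
Month 2: interest €10.99; balance after payment €540.37.
Month 3: interest €9.59; balance after payment €459.96.

€459.96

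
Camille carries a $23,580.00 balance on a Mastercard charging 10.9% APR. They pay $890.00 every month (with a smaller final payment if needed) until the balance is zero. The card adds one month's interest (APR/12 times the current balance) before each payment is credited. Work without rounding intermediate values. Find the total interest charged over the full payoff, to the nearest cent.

$3,517.87

Monthly rate r = 10.9%/12 = 0.908333% = 0.00908333.
Payoff takes n = ⌈−ln(1 − rB₀/P)/ln(1+r)⌉ = ⌈30.446⌉ = 31 payments; the last is $397.87.
Total paid = 30·$890.00 + $397.87 = $27,097.87.
Total interest = total paid − principal = $27,097.87 − $23,580.00 = $3,517.87.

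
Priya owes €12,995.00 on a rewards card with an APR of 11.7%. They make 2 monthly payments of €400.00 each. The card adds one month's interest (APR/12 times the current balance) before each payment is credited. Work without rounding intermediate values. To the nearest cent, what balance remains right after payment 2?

€12,445.74

Monthly rate r = 11.7%/12 = 0.975% = 0.00975.
Each month: B ← B·(1+r) − €400.00.
Month 1: interest €126.70; balance after payment €12,721.70.
Month 2: interest €124.04; balance after payment €12,445.74.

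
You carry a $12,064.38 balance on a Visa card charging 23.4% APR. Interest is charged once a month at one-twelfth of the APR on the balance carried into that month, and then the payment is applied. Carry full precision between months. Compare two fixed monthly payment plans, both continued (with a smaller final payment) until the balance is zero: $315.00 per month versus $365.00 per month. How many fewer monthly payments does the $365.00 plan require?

18 fewer payments

Monthly rate r = 23.4%/12 = 1.95% = 0.0195.
At $315.00/mo: n = ⌈−ln(1 − rB₀/P)/ln(1+r)⌉ = 72 payments (last $42.26); total interest = total paid − $12,064.38 = $10,342.88.
At $365.00/mo: 54 payments (last $204.55); total interest $7,485.17.
Payments saved = 72 − 54 = 18.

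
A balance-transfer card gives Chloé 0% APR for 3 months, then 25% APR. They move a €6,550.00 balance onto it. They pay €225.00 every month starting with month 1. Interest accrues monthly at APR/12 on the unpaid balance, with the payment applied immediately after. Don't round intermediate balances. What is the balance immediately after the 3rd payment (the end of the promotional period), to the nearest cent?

€5,875.00

Promo months 1–3 at r₀ = 0%/12 = 0; months 4+ at r₁ = 25%/12 = 0.0208333.
After month 3 (no interest yet): B = €6,550.00 − 3·€225.00 = €5,875.00.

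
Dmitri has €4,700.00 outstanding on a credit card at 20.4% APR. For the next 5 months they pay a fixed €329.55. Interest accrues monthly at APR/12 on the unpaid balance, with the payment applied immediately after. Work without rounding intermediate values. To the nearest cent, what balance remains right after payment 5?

€3,408.58

Monthly rate r = 20.4%/12 = 1.7% = 0.017.
Each month: B ← B·(1+r) − €329.55.
Month 1: interest €79.90; balance after payment €4,450.35.
Month 2: interest €75.66; balance after payment €4,196.46.
Month 3: interest €71.34; balance after payment €3,938.25.
Month 4: interest €66.95; balance after payment €3,675.65.
Month 5: interest €62.49; balance after payment €3,408.58.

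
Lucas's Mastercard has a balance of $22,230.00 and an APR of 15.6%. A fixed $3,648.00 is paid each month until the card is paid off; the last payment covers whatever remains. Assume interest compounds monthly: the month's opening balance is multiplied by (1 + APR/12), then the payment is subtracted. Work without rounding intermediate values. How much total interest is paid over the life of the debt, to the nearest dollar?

$1,086

Monthly rate r = 15.6%/12 = 1.3% = 0.013.
Payoff takes n = ⌈−ln(1 − rB₀/P)/ln(1+r)⌉ = ⌈6.390⌉ = 7 payments; the last is $1,427.79.
Total paid = 6·$3,648.00 + $1,427.79 = $23,315.79.
Total interest = total paid − principal = $23,315.79 − $22,230.00 = $1,085.79.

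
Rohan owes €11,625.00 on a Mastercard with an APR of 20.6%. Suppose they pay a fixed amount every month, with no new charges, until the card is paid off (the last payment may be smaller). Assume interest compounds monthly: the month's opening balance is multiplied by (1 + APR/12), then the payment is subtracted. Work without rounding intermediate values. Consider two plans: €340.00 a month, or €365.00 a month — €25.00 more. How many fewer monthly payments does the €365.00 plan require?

5 fewer payments

Monthly rate r = 20.6%/12 = 1.71667% = 0.0171667.
At €340.00/mo: n = ⌈−ln(1 − rB₀/P)/ln(1+r)⌉ = 52 payments (last €322.01); total interest = total paid − €11,625.00 = €6,037.01.
At €365.00/mo: 47 payments (last €179.59); total interest €5,344.59.
Payments saved = 52 − 47 = 5.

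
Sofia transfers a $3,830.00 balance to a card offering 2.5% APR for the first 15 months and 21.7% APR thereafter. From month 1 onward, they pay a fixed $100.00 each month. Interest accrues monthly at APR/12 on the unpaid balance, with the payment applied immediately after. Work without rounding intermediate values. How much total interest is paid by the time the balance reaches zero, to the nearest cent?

$898.61

Promo months 1–15 at r₀ = 2.5%/12 = 0.00208333; months 16+ at r₁ = 21.7%/12 = 0.0180833.
After month 15: iterate B ← B·(1+r₀) − $100.00 for 15 months → $2,429.38.
Then at r₁ with $100.00/mo: n₂ = −ln(1 − r₁·B/P)/ln(1+r₁) ≈ 32.28 → 33 more payments.
Total paid = 47·$100.00 + $28.61 = $4,728.61; interest = $4,728.61 − $3,830.00 = $898.61.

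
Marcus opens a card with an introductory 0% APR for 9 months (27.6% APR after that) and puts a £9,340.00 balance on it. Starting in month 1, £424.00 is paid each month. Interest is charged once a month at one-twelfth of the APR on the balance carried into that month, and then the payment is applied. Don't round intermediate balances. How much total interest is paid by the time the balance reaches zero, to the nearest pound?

Promo months 1–9 at r₀ = 0%/12 = 0; months 10+ at r₁ = 27.6%/12 = 0.023.
After month 9 (no interest yet): B = £9,340.00 − 9·£424.00 = £5,524.00.
Then at r₁ with £424.00/mo: n₂ = −ln(1 − r₁·B/P)/ln(1+r₁) ≈ 15.66 → 16 more payments.
Total paid = 24·£424.00 + £282.33 = £10,458.33; interest = £10,458.33 − £9,340.00 = £1,118.33.

£1,118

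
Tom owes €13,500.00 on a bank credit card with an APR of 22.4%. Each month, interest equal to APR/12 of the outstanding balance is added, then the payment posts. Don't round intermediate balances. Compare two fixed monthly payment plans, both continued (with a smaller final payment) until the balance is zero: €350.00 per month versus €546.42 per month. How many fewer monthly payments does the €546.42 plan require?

Monthly rate r = 22.4%/12 = 1.86667% = 0.0186667.
At €350.00/mo: n = ⌈−ln(1 − rB₀/P)/ln(1+r)⌉ = 69 payments (last €290.65); total interest = total paid − €13,500.00 = €10,590.65.
At €546.42/mo: 34 payments (last €239.36); total interest €4,771.22.
Payments saved = 69 − 34 = 35.

35 fewer payments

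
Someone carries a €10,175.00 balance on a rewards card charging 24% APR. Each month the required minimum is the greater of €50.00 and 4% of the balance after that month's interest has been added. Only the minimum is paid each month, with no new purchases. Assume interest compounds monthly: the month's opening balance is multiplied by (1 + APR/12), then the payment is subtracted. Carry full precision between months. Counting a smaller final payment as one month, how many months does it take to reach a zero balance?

135 months

Monthly rate r = 24%/12 = 2% = 0.02.
While 4% of the post-interest balance exceeds €50.00, each month B ← (B·(1+r))·(1 − 0.04), i.e. B shrinks by the factor (1+r)·0.96 = 0.9792.
This holds for months 1–101. Entering month 102 the balance is €1,217.72; 4% of the post-interest balance is now below €50.00, so the flat €50.00 minimum applies from here.
From month 102 a fixed €50.00 at rate r clears €1,217.72 in 34 more payments. Total: 101 + 34 = 135 months.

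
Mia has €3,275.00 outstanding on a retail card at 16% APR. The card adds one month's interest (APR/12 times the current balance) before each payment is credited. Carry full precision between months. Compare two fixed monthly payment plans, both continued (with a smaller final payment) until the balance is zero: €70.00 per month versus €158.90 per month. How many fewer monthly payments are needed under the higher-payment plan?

Monthly rate r = 16%/12 = 1.33333% = 0.0133333.
At €70.00/mo: n = ⌈−ln(1 − rB₀/P)/ln(1+r)⌉ = 74 payments (last €56.93); total interest = total paid − €3,275.00 = €1,891.93.
At €158.90/mo: 25 payments (last €41.36); total interest €579.96.
Payments saved = 74 − 25 = 49.

49 fewer payments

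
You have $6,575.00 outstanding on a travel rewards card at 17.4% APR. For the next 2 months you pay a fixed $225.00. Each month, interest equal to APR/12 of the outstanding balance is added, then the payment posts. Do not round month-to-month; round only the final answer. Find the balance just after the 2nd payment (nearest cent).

$6,313.79

Monthly rate r = 17.4%/12 = 1.45% = 0.0145.
Each month: B ← B·(1+r) − $225.00.
Month 1: interest $95.34; balance after payment $6,445.34.
Month 2: interest $93.46; balance after payment $6,313.79.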